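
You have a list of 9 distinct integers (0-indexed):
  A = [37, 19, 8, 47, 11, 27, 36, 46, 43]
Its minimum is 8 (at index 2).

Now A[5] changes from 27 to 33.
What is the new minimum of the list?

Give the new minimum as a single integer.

Answer: 8

Derivation:
Old min = 8 (at index 2)
Change: A[5] 27 -> 33
Changed element was NOT the old min.
  New min = min(old_min, new_val) = min(8, 33) = 8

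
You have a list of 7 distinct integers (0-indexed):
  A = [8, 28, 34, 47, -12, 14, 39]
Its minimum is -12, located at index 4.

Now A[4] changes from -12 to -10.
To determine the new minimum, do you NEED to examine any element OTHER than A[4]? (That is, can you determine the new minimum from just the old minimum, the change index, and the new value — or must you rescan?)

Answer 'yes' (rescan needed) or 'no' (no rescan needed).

Answer: yes

Derivation:
Old min = -12 at index 4
Change at index 4: -12 -> -10
Index 4 WAS the min and new value -10 > old min -12. Must rescan other elements to find the new min.
Needs rescan: yes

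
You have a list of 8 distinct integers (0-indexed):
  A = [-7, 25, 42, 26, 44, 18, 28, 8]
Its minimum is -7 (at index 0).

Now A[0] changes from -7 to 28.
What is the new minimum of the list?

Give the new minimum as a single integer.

Answer: 8

Derivation:
Old min = -7 (at index 0)
Change: A[0] -7 -> 28
Changed element WAS the min. Need to check: is 28 still <= all others?
  Min of remaining elements: 8
  New min = min(28, 8) = 8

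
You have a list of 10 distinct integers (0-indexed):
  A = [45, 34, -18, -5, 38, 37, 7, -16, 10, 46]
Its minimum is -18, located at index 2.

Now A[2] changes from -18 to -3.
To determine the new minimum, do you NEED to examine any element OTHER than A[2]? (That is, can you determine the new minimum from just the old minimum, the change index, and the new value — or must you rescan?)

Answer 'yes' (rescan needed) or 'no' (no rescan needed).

Old min = -18 at index 2
Change at index 2: -18 -> -3
Index 2 WAS the min and new value -3 > old min -18. Must rescan other elements to find the new min.
Needs rescan: yes

Answer: yes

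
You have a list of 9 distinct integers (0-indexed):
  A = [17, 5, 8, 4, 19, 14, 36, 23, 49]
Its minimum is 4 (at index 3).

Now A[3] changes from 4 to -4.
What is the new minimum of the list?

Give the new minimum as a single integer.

Answer: -4

Derivation:
Old min = 4 (at index 3)
Change: A[3] 4 -> -4
Changed element WAS the min. Need to check: is -4 still <= all others?
  Min of remaining elements: 5
  New min = min(-4, 5) = -4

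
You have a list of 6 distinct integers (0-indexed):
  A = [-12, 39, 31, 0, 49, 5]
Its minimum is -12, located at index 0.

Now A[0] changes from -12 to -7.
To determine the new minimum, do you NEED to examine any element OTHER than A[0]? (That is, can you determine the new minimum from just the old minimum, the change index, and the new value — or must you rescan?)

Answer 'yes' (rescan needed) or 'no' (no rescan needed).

Answer: yes

Derivation:
Old min = -12 at index 0
Change at index 0: -12 -> -7
Index 0 WAS the min and new value -7 > old min -12. Must rescan other elements to find the new min.
Needs rescan: yes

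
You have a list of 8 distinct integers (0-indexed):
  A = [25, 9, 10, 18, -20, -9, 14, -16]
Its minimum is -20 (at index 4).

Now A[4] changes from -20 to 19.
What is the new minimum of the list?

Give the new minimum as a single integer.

Old min = -20 (at index 4)
Change: A[4] -20 -> 19
Changed element WAS the min. Need to check: is 19 still <= all others?
  Min of remaining elements: -16
  New min = min(19, -16) = -16

Answer: -16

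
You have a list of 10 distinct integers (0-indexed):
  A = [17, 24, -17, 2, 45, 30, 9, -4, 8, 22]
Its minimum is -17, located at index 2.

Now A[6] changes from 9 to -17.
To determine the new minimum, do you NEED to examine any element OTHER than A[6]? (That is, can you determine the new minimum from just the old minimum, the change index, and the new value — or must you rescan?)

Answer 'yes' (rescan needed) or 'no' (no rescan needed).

Old min = -17 at index 2
Change at index 6: 9 -> -17
Index 6 was NOT the min. New min = min(-17, -17). No rescan of other elements needed.
Needs rescan: no

Answer: no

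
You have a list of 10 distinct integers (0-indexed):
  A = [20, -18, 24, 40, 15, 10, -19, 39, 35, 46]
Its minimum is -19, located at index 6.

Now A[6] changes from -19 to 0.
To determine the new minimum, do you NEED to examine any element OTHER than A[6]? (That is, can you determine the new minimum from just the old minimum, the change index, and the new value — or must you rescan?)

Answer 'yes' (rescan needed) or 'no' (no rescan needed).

Old min = -19 at index 6
Change at index 6: -19 -> 0
Index 6 WAS the min and new value 0 > old min -19. Must rescan other elements to find the new min.
Needs rescan: yes

Answer: yes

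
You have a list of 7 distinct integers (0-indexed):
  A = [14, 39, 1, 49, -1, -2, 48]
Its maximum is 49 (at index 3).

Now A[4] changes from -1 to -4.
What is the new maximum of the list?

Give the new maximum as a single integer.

Old max = 49 (at index 3)
Change: A[4] -1 -> -4
Changed element was NOT the old max.
  New max = max(old_max, new_val) = max(49, -4) = 49

Answer: 49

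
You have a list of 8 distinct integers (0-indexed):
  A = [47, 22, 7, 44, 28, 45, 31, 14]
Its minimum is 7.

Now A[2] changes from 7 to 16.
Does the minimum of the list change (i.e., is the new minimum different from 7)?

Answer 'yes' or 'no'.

Answer: yes

Derivation:
Old min = 7
Change: A[2] 7 -> 16
Changed element was the min; new min must be rechecked.
New min = 14; changed? yes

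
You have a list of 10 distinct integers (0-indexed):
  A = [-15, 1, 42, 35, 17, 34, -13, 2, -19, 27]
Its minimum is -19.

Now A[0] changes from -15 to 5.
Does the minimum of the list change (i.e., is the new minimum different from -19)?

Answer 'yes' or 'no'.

Answer: no

Derivation:
Old min = -19
Change: A[0] -15 -> 5
Changed element was NOT the min; min changes only if 5 < -19.
New min = -19; changed? no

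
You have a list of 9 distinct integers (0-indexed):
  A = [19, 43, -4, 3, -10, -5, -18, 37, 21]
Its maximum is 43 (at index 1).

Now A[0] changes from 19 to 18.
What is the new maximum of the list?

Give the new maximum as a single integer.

Answer: 43

Derivation:
Old max = 43 (at index 1)
Change: A[0] 19 -> 18
Changed element was NOT the old max.
  New max = max(old_max, new_val) = max(43, 18) = 43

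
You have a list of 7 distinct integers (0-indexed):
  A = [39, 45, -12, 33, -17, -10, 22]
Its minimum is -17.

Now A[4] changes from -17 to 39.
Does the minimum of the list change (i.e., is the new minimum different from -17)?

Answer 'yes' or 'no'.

Answer: yes

Derivation:
Old min = -17
Change: A[4] -17 -> 39
Changed element was the min; new min must be rechecked.
New min = -12; changed? yes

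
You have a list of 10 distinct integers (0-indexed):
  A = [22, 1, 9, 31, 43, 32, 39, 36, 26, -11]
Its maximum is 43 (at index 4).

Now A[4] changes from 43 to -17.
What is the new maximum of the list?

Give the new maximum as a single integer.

Answer: 39

Derivation:
Old max = 43 (at index 4)
Change: A[4] 43 -> -17
Changed element WAS the max -> may need rescan.
  Max of remaining elements: 39
  New max = max(-17, 39) = 39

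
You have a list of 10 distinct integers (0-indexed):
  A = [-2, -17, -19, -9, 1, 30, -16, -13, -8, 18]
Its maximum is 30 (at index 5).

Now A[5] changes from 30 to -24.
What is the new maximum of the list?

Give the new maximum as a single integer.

Answer: 18

Derivation:
Old max = 30 (at index 5)
Change: A[5] 30 -> -24
Changed element WAS the max -> may need rescan.
  Max of remaining elements: 18
  New max = max(-24, 18) = 18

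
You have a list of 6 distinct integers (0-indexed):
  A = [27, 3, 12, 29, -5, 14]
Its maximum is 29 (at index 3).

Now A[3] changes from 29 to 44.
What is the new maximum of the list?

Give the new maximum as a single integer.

Answer: 44

Derivation:
Old max = 29 (at index 3)
Change: A[3] 29 -> 44
Changed element WAS the max -> may need rescan.
  Max of remaining elements: 27
  New max = max(44, 27) = 44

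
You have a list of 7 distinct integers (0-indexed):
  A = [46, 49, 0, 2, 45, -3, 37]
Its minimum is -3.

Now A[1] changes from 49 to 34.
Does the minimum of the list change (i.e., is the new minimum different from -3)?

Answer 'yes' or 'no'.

Answer: no

Derivation:
Old min = -3
Change: A[1] 49 -> 34
Changed element was NOT the min; min changes only if 34 < -3.
New min = -3; changed? no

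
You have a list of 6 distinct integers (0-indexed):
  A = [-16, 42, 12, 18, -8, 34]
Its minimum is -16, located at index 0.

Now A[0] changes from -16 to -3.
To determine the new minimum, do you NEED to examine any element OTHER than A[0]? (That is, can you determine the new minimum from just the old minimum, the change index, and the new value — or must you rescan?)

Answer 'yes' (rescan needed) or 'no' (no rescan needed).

Old min = -16 at index 0
Change at index 0: -16 -> -3
Index 0 WAS the min and new value -3 > old min -16. Must rescan other elements to find the new min.
Needs rescan: yes

Answer: yes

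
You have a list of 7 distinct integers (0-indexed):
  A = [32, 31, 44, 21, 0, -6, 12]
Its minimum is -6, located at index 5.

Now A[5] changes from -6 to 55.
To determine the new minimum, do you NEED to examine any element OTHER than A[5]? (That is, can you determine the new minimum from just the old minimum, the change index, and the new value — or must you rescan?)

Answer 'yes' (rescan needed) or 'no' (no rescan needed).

Answer: yes

Derivation:
Old min = -6 at index 5
Change at index 5: -6 -> 55
Index 5 WAS the min and new value 55 > old min -6. Must rescan other elements to find the new min.
Needs rescan: yes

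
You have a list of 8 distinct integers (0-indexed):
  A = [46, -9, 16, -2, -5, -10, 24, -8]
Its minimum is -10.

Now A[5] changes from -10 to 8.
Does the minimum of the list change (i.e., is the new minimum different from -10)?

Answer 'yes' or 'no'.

Old min = -10
Change: A[5] -10 -> 8
Changed element was the min; new min must be rechecked.
New min = -9; changed? yes

Answer: yes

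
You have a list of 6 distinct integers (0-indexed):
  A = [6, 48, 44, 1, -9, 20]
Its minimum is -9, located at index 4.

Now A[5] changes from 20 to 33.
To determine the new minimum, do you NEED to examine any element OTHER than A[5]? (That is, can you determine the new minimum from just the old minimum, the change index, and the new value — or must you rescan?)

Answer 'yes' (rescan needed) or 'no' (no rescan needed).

Old min = -9 at index 4
Change at index 5: 20 -> 33
Index 5 was NOT the min. New min = min(-9, 33). No rescan of other elements needed.
Needs rescan: no

Answer: no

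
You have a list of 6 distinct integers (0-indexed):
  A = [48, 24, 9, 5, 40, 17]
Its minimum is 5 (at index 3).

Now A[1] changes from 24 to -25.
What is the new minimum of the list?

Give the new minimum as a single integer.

Answer: -25

Derivation:
Old min = 5 (at index 3)
Change: A[1] 24 -> -25
Changed element was NOT the old min.
  New min = min(old_min, new_val) = min(5, -25) = -25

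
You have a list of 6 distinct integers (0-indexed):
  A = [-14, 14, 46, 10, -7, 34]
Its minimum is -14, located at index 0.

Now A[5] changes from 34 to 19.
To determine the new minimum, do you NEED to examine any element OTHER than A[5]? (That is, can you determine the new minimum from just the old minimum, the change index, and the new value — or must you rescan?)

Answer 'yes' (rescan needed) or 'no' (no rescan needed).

Old min = -14 at index 0
Change at index 5: 34 -> 19
Index 5 was NOT the min. New min = min(-14, 19). No rescan of other elements needed.
Needs rescan: no

Answer: no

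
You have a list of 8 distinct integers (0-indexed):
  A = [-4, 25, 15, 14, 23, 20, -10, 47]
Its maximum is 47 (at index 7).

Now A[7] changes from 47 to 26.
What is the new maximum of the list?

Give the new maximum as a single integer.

Old max = 47 (at index 7)
Change: A[7] 47 -> 26
Changed element WAS the max -> may need rescan.
  Max of remaining elements: 25
  New max = max(26, 25) = 26

Answer: 26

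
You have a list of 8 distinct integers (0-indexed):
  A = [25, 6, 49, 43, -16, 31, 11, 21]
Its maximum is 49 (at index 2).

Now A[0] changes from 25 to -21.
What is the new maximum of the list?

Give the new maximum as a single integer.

Answer: 49

Derivation:
Old max = 49 (at index 2)
Change: A[0] 25 -> -21
Changed element was NOT the old max.
  New max = max(old_max, new_val) = max(49, -21) = 49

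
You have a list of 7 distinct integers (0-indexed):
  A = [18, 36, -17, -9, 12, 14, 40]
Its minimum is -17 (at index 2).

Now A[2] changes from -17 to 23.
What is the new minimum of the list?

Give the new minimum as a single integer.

Old min = -17 (at index 2)
Change: A[2] -17 -> 23
Changed element WAS the min. Need to check: is 23 still <= all others?
  Min of remaining elements: -9
  New min = min(23, -9) = -9

Answer: -9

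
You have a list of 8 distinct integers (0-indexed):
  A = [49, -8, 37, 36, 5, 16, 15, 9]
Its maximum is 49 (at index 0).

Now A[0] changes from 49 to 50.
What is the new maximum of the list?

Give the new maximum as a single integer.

Answer: 50

Derivation:
Old max = 49 (at index 0)
Change: A[0] 49 -> 50
Changed element WAS the max -> may need rescan.
  Max of remaining elements: 37
  New max = max(50, 37) = 50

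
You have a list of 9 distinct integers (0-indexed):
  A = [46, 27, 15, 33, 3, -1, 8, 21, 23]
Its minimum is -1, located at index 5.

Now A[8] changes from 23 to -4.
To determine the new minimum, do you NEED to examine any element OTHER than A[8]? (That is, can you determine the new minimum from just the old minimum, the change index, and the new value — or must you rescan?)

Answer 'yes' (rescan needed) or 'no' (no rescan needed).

Answer: no

Derivation:
Old min = -1 at index 5
Change at index 8: 23 -> -4
Index 8 was NOT the min. New min = min(-1, -4). No rescan of other elements needed.
Needs rescan: no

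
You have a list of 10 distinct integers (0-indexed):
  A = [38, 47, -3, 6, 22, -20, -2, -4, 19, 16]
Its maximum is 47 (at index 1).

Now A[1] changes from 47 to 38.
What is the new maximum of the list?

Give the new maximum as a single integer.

Old max = 47 (at index 1)
Change: A[1] 47 -> 38
Changed element WAS the max -> may need rescan.
  Max of remaining elements: 38
  New max = max(38, 38) = 38

Answer: 38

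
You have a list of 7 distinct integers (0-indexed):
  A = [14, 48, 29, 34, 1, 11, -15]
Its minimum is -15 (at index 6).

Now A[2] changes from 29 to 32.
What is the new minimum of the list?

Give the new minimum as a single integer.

Old min = -15 (at index 6)
Change: A[2] 29 -> 32
Changed element was NOT the old min.
  New min = min(old_min, new_val) = min(-15, 32) = -15

Answer: -15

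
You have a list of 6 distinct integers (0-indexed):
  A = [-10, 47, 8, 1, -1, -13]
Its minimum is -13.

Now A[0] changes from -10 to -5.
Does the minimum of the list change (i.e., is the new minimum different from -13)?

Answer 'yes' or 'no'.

Answer: no

Derivation:
Old min = -13
Change: A[0] -10 -> -5
Changed element was NOT the min; min changes only if -5 < -13.
New min = -13; changed? no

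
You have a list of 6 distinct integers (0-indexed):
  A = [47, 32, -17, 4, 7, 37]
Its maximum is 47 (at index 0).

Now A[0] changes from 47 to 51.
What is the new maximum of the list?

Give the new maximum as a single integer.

Answer: 51

Derivation:
Old max = 47 (at index 0)
Change: A[0] 47 -> 51
Changed element WAS the max -> may need rescan.
  Max of remaining elements: 37
  New max = max(51, 37) = 51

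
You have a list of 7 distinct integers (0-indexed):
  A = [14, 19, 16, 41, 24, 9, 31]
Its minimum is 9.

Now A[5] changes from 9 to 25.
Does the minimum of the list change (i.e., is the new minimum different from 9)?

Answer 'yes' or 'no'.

Answer: yes

Derivation:
Old min = 9
Change: A[5] 9 -> 25
Changed element was the min; new min must be rechecked.
New min = 14; changed? yes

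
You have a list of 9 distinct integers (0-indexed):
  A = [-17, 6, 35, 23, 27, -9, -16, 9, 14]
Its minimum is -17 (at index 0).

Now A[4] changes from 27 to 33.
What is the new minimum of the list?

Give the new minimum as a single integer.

Old min = -17 (at index 0)
Change: A[4] 27 -> 33
Changed element was NOT the old min.
  New min = min(old_min, new_val) = min(-17, 33) = -17

Answer: -17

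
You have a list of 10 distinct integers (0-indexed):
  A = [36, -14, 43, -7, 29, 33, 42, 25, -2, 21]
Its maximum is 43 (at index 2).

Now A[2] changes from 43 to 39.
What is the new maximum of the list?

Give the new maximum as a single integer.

Answer: 42

Derivation:
Old max = 43 (at index 2)
Change: A[2] 43 -> 39
Changed element WAS the max -> may need rescan.
  Max of remaining elements: 42
  New max = max(39, 42) = 42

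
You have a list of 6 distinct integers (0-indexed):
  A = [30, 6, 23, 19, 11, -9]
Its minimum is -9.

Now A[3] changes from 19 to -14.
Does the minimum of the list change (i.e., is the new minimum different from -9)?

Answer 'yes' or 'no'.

Old min = -9
Change: A[3] 19 -> -14
Changed element was NOT the min; min changes only if -14 < -9.
New min = -14; changed? yes

Answer: yes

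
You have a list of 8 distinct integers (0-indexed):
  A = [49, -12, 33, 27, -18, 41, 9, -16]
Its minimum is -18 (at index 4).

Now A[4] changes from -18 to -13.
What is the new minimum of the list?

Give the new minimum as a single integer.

Answer: -16

Derivation:
Old min = -18 (at index 4)
Change: A[4] -18 -> -13
Changed element WAS the min. Need to check: is -13 still <= all others?
  Min of remaining elements: -16
  New min = min(-13, -16) = -16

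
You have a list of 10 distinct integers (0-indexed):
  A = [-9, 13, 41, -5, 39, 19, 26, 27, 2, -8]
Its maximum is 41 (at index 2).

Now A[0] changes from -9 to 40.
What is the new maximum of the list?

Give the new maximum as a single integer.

Answer: 41

Derivation:
Old max = 41 (at index 2)
Change: A[0] -9 -> 40
Changed element was NOT the old max.
  New max = max(old_max, new_val) = max(41, 40) = 41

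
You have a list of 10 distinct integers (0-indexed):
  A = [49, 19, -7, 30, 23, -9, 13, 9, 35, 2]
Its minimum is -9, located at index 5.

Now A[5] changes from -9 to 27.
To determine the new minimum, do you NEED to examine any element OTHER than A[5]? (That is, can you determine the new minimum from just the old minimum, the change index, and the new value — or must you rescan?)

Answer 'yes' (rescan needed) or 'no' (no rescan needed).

Answer: yes

Derivation:
Old min = -9 at index 5
Change at index 5: -9 -> 27
Index 5 WAS the min and new value 27 > old min -9. Must rescan other elements to find the new min.
Needs rescan: yes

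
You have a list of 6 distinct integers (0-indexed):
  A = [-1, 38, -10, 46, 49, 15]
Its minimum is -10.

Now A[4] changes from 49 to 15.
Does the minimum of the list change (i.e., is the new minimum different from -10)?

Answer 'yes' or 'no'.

Old min = -10
Change: A[4] 49 -> 15
Changed element was NOT the min; min changes only if 15 < -10.
New min = -10; changed? no

Answer: no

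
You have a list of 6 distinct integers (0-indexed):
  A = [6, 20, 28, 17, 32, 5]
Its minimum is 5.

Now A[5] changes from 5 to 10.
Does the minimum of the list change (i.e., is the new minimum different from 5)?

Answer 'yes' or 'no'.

Old min = 5
Change: A[5] 5 -> 10
Changed element was the min; new min must be rechecked.
New min = 6; changed? yes

Answer: yes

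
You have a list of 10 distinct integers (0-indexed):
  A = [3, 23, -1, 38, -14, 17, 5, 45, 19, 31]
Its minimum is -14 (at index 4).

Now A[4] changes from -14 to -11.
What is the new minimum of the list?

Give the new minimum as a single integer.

Old min = -14 (at index 4)
Change: A[4] -14 -> -11
Changed element WAS the min. Need to check: is -11 still <= all others?
  Min of remaining elements: -1
  New min = min(-11, -1) = -11

Answer: -11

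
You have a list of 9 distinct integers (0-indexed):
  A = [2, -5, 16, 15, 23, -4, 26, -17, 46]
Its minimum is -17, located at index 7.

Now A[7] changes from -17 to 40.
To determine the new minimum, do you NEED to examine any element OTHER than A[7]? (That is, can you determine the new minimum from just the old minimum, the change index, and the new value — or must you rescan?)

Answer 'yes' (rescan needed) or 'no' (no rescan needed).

Old min = -17 at index 7
Change at index 7: -17 -> 40
Index 7 WAS the min and new value 40 > old min -17. Must rescan other elements to find the new min.
Needs rescan: yes

Answer: yes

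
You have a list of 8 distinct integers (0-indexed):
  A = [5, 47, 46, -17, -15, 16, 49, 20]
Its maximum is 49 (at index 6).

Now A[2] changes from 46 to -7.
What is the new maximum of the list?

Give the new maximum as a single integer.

Old max = 49 (at index 6)
Change: A[2] 46 -> -7
Changed element was NOT the old max.
  New max = max(old_max, new_val) = max(49, -7) = 49

Answer: 49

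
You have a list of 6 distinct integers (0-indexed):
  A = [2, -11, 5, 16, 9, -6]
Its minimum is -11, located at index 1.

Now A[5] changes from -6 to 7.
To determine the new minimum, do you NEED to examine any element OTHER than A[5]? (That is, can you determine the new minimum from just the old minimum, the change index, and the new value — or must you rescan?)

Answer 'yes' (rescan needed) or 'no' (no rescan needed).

Answer: no

Derivation:
Old min = -11 at index 1
Change at index 5: -6 -> 7
Index 5 was NOT the min. New min = min(-11, 7). No rescan of other elements needed.
Needs rescan: no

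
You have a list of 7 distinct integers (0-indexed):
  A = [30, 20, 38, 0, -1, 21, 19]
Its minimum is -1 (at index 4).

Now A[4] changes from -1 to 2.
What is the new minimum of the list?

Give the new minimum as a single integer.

Old min = -1 (at index 4)
Change: A[4] -1 -> 2
Changed element WAS the min. Need to check: is 2 still <= all others?
  Min of remaining elements: 0
  New min = min(2, 0) = 0

Answer: 0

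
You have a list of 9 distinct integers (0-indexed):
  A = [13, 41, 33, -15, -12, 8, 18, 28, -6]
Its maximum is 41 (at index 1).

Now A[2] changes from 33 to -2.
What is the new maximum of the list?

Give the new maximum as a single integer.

Old max = 41 (at index 1)
Change: A[2] 33 -> -2
Changed element was NOT the old max.
  New max = max(old_max, new_val) = max(41, -2) = 41

Answer: 41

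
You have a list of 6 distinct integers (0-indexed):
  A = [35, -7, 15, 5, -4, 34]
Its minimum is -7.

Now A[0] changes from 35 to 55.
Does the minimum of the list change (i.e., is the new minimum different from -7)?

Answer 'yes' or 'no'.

Old min = -7
Change: A[0] 35 -> 55
Changed element was NOT the min; min changes only if 55 < -7.
New min = -7; changed? no

Answer: no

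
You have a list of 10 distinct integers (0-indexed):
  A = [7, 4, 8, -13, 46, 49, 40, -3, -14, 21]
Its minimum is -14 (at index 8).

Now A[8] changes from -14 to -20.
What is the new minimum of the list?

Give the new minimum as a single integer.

Answer: -20

Derivation:
Old min = -14 (at index 8)
Change: A[8] -14 -> -20
Changed element WAS the min. Need to check: is -20 still <= all others?
  Min of remaining elements: -13
  New min = min(-20, -13) = -20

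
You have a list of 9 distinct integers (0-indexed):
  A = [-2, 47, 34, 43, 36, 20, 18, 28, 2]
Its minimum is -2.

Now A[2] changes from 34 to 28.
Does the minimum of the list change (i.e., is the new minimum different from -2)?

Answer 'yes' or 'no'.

Old min = -2
Change: A[2] 34 -> 28
Changed element was NOT the min; min changes only if 28 < -2.
New min = -2; changed? no

Answer: no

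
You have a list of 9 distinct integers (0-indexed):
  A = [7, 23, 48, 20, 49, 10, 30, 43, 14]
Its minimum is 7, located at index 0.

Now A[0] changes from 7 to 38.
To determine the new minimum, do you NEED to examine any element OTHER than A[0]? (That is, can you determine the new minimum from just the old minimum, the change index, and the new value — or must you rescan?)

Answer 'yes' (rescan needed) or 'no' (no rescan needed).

Old min = 7 at index 0
Change at index 0: 7 -> 38
Index 0 WAS the min and new value 38 > old min 7. Must rescan other elements to find the new min.
Needs rescan: yes

Answer: yes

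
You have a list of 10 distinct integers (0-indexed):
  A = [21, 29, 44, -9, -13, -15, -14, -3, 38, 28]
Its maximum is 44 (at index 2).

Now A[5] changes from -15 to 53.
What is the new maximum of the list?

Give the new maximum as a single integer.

Old max = 44 (at index 2)
Change: A[5] -15 -> 53
Changed element was NOT the old max.
  New max = max(old_max, new_val) = max(44, 53) = 53

Answer: 53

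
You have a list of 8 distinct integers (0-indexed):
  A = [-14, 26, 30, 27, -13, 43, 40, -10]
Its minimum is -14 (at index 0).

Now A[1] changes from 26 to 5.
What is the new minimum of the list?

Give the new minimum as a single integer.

Answer: -14

Derivation:
Old min = -14 (at index 0)
Change: A[1] 26 -> 5
Changed element was NOT the old min.
  New min = min(old_min, new_val) = min(-14, 5) = -14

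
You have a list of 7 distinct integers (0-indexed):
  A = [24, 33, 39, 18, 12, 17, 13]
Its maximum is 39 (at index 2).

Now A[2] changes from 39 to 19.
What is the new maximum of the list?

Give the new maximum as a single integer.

Answer: 33

Derivation:
Old max = 39 (at index 2)
Change: A[2] 39 -> 19
Changed element WAS the max -> may need rescan.
  Max of remaining elements: 33
  New max = max(19, 33) = 33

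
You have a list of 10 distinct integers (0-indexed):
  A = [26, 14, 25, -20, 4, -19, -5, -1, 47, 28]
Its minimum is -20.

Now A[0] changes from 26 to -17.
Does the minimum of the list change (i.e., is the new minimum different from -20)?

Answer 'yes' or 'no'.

Old min = -20
Change: A[0] 26 -> -17
Changed element was NOT the min; min changes only if -17 < -20.
New min = -20; changed? no

Answer: no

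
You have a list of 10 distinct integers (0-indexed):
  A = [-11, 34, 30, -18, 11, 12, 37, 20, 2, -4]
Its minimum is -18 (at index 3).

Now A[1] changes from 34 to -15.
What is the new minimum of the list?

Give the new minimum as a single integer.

Answer: -18

Derivation:
Old min = -18 (at index 3)
Change: A[1] 34 -> -15
Changed element was NOT the old min.
  New min = min(old_min, new_val) = min(-18, -15) = -18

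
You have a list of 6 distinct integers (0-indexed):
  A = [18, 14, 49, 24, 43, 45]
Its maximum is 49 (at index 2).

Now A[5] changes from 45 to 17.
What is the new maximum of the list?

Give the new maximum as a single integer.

Old max = 49 (at index 2)
Change: A[5] 45 -> 17
Changed element was NOT the old max.
  New max = max(old_max, new_val) = max(49, 17) = 49

Answer: 49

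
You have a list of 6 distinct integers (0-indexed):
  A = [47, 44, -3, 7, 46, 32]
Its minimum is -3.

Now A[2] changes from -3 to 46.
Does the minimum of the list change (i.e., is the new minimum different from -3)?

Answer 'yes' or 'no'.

Old min = -3
Change: A[2] -3 -> 46
Changed element was the min; new min must be rechecked.
New min = 7; changed? yes

Answer: yes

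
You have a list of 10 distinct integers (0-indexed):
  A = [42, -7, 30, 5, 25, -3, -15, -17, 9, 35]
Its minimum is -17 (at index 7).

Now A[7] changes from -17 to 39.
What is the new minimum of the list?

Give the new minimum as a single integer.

Old min = -17 (at index 7)
Change: A[7] -17 -> 39
Changed element WAS the min. Need to check: is 39 still <= all others?
  Min of remaining elements: -15
  New min = min(39, -15) = -15

Answer: -15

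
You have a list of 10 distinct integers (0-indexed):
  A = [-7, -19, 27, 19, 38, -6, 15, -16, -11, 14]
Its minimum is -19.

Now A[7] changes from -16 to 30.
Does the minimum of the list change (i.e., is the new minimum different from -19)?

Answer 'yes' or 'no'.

Old min = -19
Change: A[7] -16 -> 30
Changed element was NOT the min; min changes only if 30 < -19.
New min = -19; changed? no

Answer: no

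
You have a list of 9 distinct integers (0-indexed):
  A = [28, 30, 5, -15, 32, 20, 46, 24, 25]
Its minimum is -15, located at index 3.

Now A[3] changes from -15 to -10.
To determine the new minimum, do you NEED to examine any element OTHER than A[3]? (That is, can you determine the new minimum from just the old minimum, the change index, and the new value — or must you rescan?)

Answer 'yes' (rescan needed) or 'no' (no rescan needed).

Answer: yes

Derivation:
Old min = -15 at index 3
Change at index 3: -15 -> -10
Index 3 WAS the min and new value -10 > old min -15. Must rescan other elements to find the new min.
Needs rescan: yes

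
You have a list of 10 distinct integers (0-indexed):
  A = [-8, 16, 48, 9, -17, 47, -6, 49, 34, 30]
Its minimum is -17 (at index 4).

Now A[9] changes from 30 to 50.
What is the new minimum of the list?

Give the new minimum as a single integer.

Answer: -17

Derivation:
Old min = -17 (at index 4)
Change: A[9] 30 -> 50
Changed element was NOT the old min.
  New min = min(old_min, new_val) = min(-17, 50) = -17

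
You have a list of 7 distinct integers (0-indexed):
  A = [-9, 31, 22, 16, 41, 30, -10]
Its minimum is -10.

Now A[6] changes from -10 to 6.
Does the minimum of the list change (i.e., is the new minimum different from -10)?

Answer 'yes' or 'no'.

Old min = -10
Change: A[6] -10 -> 6
Changed element was the min; new min must be rechecked.
New min = -9; changed? yes

Answer: yes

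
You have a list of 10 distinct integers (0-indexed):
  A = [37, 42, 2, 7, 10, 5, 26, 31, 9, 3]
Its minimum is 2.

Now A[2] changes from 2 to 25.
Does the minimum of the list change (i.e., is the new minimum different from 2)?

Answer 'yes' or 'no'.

Old min = 2
Change: A[2] 2 -> 25
Changed element was the min; new min must be rechecked.
New min = 3; changed? yes

Answer: yes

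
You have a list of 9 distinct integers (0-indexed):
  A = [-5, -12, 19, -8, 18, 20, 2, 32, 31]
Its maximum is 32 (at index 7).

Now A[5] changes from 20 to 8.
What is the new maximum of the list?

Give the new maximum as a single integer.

Old max = 32 (at index 7)
Change: A[5] 20 -> 8
Changed element was NOT the old max.
  New max = max(old_max, new_val) = max(32, 8) = 32

Answer: 32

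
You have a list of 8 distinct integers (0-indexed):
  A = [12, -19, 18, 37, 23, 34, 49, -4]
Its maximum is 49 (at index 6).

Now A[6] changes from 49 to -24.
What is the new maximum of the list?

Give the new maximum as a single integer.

Answer: 37

Derivation:
Old max = 49 (at index 6)
Change: A[6] 49 -> -24
Changed element WAS the max -> may need rescan.
  Max of remaining elements: 37
  New max = max(-24, 37) = 37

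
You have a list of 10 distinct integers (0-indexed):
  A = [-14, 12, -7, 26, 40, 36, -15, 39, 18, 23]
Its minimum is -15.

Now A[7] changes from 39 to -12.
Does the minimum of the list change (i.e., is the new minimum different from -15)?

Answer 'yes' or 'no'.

Answer: no

Derivation:
Old min = -15
Change: A[7] 39 -> -12
Changed element was NOT the min; min changes only if -12 < -15.
New min = -15; changed? no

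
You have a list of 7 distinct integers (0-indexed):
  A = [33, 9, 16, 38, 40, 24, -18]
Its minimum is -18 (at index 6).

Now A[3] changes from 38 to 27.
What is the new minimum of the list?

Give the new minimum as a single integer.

Answer: -18

Derivation:
Old min = -18 (at index 6)
Change: A[3] 38 -> 27
Changed element was NOT the old min.
  New min = min(old_min, new_val) = min(-18, 27) = -18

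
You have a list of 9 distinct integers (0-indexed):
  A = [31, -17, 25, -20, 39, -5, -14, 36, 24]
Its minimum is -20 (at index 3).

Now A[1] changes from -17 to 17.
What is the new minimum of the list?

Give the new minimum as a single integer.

Old min = -20 (at index 3)
Change: A[1] -17 -> 17
Changed element was NOT the old min.
  New min = min(old_min, new_val) = min(-20, 17) = -20

Answer: -20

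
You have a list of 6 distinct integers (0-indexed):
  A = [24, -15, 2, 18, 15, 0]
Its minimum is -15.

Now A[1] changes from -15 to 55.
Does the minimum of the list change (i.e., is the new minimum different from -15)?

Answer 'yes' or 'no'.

Old min = -15
Change: A[1] -15 -> 55
Changed element was the min; new min must be rechecked.
New min = 0; changed? yes

Answer: yes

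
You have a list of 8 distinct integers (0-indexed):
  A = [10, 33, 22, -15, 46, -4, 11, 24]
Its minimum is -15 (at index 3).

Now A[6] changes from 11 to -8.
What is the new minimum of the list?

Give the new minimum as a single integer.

Answer: -15

Derivation:
Old min = -15 (at index 3)
Change: A[6] 11 -> -8
Changed element was NOT the old min.
  New min = min(old_min, new_val) = min(-15, -8) = -15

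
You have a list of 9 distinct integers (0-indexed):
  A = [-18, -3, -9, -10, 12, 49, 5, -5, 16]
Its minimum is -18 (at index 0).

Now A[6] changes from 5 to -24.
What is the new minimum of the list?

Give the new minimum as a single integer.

Answer: -24

Derivation:
Old min = -18 (at index 0)
Change: A[6] 5 -> -24
Changed element was NOT the old min.
  New min = min(old_min, new_val) = min(-18, -24) = -24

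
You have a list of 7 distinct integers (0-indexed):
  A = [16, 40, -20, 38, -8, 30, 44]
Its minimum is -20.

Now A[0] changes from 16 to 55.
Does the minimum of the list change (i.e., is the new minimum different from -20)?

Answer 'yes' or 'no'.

Old min = -20
Change: A[0] 16 -> 55
Changed element was NOT the min; min changes only if 55 < -20.
New min = -20; changed? no

Answer: no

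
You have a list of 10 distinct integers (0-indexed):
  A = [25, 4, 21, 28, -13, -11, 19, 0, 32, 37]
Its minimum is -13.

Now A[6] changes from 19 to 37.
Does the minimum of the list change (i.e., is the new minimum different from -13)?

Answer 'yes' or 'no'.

Answer: no

Derivation:
Old min = -13
Change: A[6] 19 -> 37
Changed element was NOT the min; min changes only if 37 < -13.
New min = -13; changed? no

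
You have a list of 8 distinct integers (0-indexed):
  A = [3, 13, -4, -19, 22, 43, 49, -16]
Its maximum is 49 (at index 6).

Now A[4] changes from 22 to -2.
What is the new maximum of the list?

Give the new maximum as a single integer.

Answer: 49

Derivation:
Old max = 49 (at index 6)
Change: A[4] 22 -> -2
Changed element was NOT the old max.
  New max = max(old_max, new_val) = max(49, -2) = 49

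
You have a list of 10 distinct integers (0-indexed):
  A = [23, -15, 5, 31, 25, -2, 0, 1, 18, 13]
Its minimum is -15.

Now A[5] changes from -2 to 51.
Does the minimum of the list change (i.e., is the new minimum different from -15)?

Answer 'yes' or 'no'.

Answer: no

Derivation:
Old min = -15
Change: A[5] -2 -> 51
Changed element was NOT the min; min changes only if 51 < -15.
New min = -15; changed? no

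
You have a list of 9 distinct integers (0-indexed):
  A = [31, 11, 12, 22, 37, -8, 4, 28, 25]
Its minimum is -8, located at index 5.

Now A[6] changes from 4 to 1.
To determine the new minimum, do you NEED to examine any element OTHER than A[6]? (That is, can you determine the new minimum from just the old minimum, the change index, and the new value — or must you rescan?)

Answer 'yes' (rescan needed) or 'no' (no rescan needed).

Old min = -8 at index 5
Change at index 6: 4 -> 1
Index 6 was NOT the min. New min = min(-8, 1). No rescan of other elements needed.
Needs rescan: no

Answer: no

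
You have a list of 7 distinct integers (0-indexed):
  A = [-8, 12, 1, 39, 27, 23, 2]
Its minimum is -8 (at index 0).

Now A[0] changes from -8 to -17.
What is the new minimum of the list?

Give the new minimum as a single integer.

Answer: -17

Derivation:
Old min = -8 (at index 0)
Change: A[0] -8 -> -17
Changed element WAS the min. Need to check: is -17 still <= all others?
  Min of remaining elements: 1
  New min = min(-17, 1) = -17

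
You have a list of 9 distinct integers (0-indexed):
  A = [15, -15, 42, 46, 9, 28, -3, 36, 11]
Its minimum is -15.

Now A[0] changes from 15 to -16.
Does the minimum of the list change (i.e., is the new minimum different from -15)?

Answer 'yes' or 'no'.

Old min = -15
Change: A[0] 15 -> -16
Changed element was NOT the min; min changes only if -16 < -15.
New min = -16; changed? yes

Answer: yes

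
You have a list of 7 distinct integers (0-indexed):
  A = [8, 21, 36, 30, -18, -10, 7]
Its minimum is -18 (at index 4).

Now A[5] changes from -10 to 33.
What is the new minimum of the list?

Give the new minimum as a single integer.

Answer: -18

Derivation:
Old min = -18 (at index 4)
Change: A[5] -10 -> 33
Changed element was NOT the old min.
  New min = min(old_min, new_val) = min(-18, 33) = -18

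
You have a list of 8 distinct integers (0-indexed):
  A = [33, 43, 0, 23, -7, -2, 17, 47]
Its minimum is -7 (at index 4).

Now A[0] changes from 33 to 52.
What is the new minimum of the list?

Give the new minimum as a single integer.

Answer: -7

Derivation:
Old min = -7 (at index 4)
Change: A[0] 33 -> 52
Changed element was NOT the old min.
  New min = min(old_min, new_val) = min(-7, 52) = -7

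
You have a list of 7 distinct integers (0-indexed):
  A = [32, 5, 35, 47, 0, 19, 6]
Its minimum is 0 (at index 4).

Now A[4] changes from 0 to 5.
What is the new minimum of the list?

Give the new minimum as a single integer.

Answer: 5

Derivation:
Old min = 0 (at index 4)
Change: A[4] 0 -> 5
Changed element WAS the min. Need to check: is 5 still <= all others?
  Min of remaining elements: 5
  New min = min(5, 5) = 5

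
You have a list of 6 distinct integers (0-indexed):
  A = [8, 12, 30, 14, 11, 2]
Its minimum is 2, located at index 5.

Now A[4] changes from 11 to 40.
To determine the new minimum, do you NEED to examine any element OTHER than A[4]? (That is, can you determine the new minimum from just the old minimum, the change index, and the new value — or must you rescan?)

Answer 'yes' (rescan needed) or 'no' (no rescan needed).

Answer: no

Derivation:
Old min = 2 at index 5
Change at index 4: 11 -> 40
Index 4 was NOT the min. New min = min(2, 40). No rescan of other elements needed.
Needs rescan: no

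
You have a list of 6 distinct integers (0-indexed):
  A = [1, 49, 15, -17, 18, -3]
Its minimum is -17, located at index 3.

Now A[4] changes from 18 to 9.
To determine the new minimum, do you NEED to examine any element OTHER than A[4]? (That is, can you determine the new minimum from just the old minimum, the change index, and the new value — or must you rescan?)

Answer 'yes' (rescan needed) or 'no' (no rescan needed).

Old min = -17 at index 3
Change at index 4: 18 -> 9
Index 4 was NOT the min. New min = min(-17, 9). No rescan of other elements needed.
Needs rescan: no

Answer: no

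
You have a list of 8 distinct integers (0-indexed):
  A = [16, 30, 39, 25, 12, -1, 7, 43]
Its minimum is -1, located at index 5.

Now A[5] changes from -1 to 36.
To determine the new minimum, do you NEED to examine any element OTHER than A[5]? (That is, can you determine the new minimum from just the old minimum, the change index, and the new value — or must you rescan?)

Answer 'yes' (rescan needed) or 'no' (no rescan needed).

Old min = -1 at index 5
Change at index 5: -1 -> 36
Index 5 WAS the min and new value 36 > old min -1. Must rescan other elements to find the new min.
Needs rescan: yes

Answer: yes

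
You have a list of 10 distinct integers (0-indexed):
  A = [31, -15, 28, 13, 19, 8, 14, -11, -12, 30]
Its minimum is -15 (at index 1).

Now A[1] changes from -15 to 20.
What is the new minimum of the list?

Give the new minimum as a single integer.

Old min = -15 (at index 1)
Change: A[1] -15 -> 20
Changed element WAS the min. Need to check: is 20 still <= all others?
  Min of remaining elements: -12
  New min = min(20, -12) = -12

Answer: -12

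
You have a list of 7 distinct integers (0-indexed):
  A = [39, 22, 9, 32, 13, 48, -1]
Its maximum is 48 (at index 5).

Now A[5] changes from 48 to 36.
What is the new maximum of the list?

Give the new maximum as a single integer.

Answer: 39

Derivation:
Old max = 48 (at index 5)
Change: A[5] 48 -> 36
Changed element WAS the max -> may need rescan.
  Max of remaining elements: 39
  New max = max(36, 39) = 39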